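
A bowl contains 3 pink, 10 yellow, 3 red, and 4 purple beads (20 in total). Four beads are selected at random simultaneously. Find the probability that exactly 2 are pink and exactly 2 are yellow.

9/323

Unordered draws without replacement: count favorable combinations over C(20,4).
Favorable = C(3,2) · C(10,2) · C(3,0) · C(4,0) = 135; total = C(20,4) = 4845.
P = 135/4845 = 9/323 ≈ 0.0279.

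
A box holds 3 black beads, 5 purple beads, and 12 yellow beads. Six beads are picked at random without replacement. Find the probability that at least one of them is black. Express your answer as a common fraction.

Use the complement: P(at least one black) = 1 − P(no black).
P(none) = C(17,6)/C(20,6) = 12376/38760.
So P = 1 − 12376/38760 = 194/285 ≈ 0.6807.

194/285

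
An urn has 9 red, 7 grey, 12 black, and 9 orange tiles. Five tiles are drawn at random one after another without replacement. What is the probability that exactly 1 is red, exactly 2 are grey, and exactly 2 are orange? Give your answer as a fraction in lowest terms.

108/6919

Unordered draws without replacement: count favorable combinations over C(37,5).
Favorable = C(9,1) · C(7,2) · C(12,0) · C(9,2) = 6804; total = C(37,5) = 435897.
P = 6804/435897 = 108/6919 ≈ 0.0156.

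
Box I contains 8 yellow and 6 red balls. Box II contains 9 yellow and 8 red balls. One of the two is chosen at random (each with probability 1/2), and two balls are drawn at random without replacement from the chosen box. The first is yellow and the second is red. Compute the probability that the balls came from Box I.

272/545

P(E | Box I) = 24/91; P(E | Box II) = 9/34.
P(E) = 1/2·24/91 + 1/2·9/34 = 1635/6188.
By Bayes' rule, P(Box I | E) = 12/91 / 1635/6188 = 272/545 ≈ 0.4991.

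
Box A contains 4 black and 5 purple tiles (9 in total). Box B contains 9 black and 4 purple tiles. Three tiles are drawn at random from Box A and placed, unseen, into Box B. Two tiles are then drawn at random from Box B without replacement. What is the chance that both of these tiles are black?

Condition on how many of the transferred tiles are black (from Box A: 4 black of 9; then Box B has 16 total).
  0 black: C(4,0)C(5,3)/C(9,3) = 5/42; then P = C(9,2)/C(16,2) = 3/10
  1 black: C(4,1)C(5,2)/C(9,3) = 10/21; then P = C(10,2)/C(16,2) = 3/8
  2 black: C(4,2)C(5,1)/C(9,3) = 5/14; then P = C(11,2)/C(16,2) = 11/24
  3 black: C(4,3)C(5,0)/C(9,3) = 1/21; then P = C(12,2)/C(16,2) = 11/20
P(both black) = 97/240 ≈ 0.4042.

97/240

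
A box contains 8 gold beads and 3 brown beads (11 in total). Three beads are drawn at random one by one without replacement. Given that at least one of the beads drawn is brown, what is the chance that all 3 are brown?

1/109

P(all 3 brown) = C(3,3)/C(11,3) = 1/165; P(at least one brown) = 1 − C(8,3)/C(11,3) = 109/165.
Since 'all 3 brown' ⊆ 'at least one brown', P(all 3 | at least one) = 1/165 / 109/165 = 1/109 ≈ 0.0092.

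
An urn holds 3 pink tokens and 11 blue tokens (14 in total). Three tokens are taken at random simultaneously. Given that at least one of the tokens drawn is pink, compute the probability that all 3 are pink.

1/199

P(all 3 pink) = C(3,3)/C(14,3) = 1/364; P(at least one pink) = 1 − C(11,3)/C(14,3) = 199/364.
Since 'all 3 pink' ⊆ 'at least one pink', P(all 3 | at least one) = 1/364 / 199/364 = 1/199 ≈ 0.0050.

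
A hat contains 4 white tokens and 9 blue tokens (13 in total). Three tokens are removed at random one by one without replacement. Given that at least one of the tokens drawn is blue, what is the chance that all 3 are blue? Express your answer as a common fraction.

P(all 3 blue) = C(9,3)/C(13,3) = 42/143; P(at least one blue) = 1 − C(4,3)/C(13,3) = 141/143.
Since 'all 3 blue' ⊆ 'at least one blue', P(all 3 | at least one) = 42/143 / 141/143 = 14/47 ≈ 0.2979.

14/47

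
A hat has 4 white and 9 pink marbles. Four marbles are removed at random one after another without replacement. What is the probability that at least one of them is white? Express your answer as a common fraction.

589/715

Use the complement: P(at least one white) = 1 − P(no white).
P(none) = C(9,4)/C(13,4) = 126/715.
So P = 1 − 126/715 = 589/715 ≈ 0.8238.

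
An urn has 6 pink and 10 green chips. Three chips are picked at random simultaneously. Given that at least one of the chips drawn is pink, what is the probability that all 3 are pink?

P(all 3 pink) = C(6,3)/C(16,3) = 1/28; P(at least one pink) = 1 − C(10,3)/C(16,3) = 11/14.
Since 'all 3 pink' ⊆ 'at least one pink', P(all 3 | at least one) = 1/28 / 11/14 = 1/22 ≈ 0.0455.

1/22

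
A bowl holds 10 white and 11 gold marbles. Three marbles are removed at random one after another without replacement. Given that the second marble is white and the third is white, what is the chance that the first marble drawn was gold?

P(first=gold and the second marble is white and the third is white) = (11/21)·(10/20)·(9/19) = 33/266.
P(E) = Σ over first color = 12/133 + 33/266 = 3/14.
By Bayes, P(first=gold | E) = 33/266 / 3/14 = 11/19 ≈ 0.5789.

11/19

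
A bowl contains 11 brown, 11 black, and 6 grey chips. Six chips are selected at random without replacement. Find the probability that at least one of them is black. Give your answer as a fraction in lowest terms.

1001/1035

Use the complement: P(at least one black) = 1 − P(no black).
P(none) = C(17,6)/C(28,6) = 12376/376740.
So P = 1 − 12376/376740 = 1001/1035 ≈ 0.9671.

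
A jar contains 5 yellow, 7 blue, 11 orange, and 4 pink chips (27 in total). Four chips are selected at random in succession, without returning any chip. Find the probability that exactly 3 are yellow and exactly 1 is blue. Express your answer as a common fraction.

7/1755

Unordered draws without replacement: count favorable combinations over C(27,4).
Favorable = C(5,3) · C(7,1) · C(11,0) · C(4,0) = 70; total = C(27,4) = 17550.
P = 70/17550 = 7/1755 ≈ 0.0040.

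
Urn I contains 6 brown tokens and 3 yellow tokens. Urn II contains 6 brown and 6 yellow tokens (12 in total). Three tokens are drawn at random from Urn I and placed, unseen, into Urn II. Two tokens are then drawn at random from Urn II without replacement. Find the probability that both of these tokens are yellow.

Condition on how many of the transferred tokens are yellow (from Urn I: 3 yellow of 9; then Urn II has 15 total).
  0 yellow: C(3,0)C(6,3)/C(9,3) = 5/21; then P = C(6,2)/C(15,2) = 1/7
  1 yellow: C(3,1)C(6,2)/C(9,3) = 15/28; then P = C(7,2)/C(15,2) = 1/5
  2 yellow: C(3,2)C(6,1)/C(9,3) = 3/14; then P = C(8,2)/C(15,2) = 4/15
  3 yellow: C(3,3)C(6,0)/C(9,3) = 1/84; then P = C(9,2)/C(15,2) = 12/35
P(both yellow) = 17/84 ≈ 0.2024.

17/84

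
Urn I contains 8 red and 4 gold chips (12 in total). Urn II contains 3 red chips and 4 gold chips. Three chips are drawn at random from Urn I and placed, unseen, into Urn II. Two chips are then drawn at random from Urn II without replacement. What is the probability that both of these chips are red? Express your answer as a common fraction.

113/495

Condition on how many of the transferred chips are red (from Urn I: 8 red of 12; then Urn II has 10 total).
  0 red: C(8,0)C(4,3)/C(12,3) = 1/55; then P = C(3,2)/C(10,2) = 1/15
  1 red: C(8,1)C(4,2)/C(12,3) = 12/55; then P = C(4,2)/C(10,2) = 2/15
  2 red: C(8,2)C(4,1)/C(12,3) = 28/55; then P = C(5,2)/C(10,2) = 2/9
  3 red: C(8,3)C(4,0)/C(12,3) = 14/55; then P = C(6,2)/C(10,2) = 1/3
P(both red) = 113/495 ≈ 0.2283.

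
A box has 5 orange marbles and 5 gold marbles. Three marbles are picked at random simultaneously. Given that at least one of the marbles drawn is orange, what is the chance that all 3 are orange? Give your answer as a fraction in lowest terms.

P(all 3 orange) = C(5,3)/C(10,3) = 1/12; P(at least one orange) = 1 − C(5,3)/C(10,3) = 11/12.
Since 'all 3 orange' ⊆ 'at least one orange', P(all 3 | at least one) = 1/12 / 11/12 = 1/11 ≈ 0.0909.

1/11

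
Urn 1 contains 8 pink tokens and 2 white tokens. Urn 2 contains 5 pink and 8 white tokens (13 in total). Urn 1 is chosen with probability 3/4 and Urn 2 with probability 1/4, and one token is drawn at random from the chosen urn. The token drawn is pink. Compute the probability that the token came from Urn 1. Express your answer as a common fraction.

156/181

P(pink | Urn 1) = 4/5; P(pink | Urn 2) = 5/13.
P(pink) = 3/4·4/5 + 1/4·5/13 = 181/260.
By Bayes' rule, P(Urn 1 | pink) = 3/5 / 181/260 = 156/181 ≈ 0.8619.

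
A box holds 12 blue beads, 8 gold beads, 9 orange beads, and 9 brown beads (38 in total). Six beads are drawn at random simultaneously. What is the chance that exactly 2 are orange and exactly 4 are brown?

216/131461

Unordered draws without replacement: count favorable combinations over C(38,6).
Favorable = C(12,0) · C(8,0) · C(9,2) · C(9,4) = 4536; total = C(38,6) = 2760681.
P = 4536/2760681 = 216/131461 ≈ 0.0016.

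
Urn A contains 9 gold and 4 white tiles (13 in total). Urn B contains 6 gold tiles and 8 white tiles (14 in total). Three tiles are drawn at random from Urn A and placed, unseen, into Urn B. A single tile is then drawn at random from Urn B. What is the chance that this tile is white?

Condition on how many of the transferred tiles are white (from Urn A: 4 white of 13; then Urn B has 17 total).
  0 white: C(4,0)C(9,3)/C(13,3) = 42/143; then P = 8/17
  1 white: C(4,1)C(9,2)/C(13,3) = 72/143; then P = 9/17
  2 white: C(4,2)C(9,1)/C(13,3) = 27/143; then P = 10/17
  3 white: C(4,3)C(9,0)/C(13,3) = 2/143; then P = 11/17
P(white from Urn B) = 116/221 ≈ 0.5249.

116/221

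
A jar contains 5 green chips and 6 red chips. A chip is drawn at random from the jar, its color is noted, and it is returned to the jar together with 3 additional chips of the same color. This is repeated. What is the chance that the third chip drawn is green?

5/11

Sum over the four possibilities for the first two draws (green/not-green each), tracking how the green count and total change by +3 per draw.
P(third is green) = 5/11 ≈ 0.4545. (In a Pólya urn every draw has the same marginal probability 5/11.)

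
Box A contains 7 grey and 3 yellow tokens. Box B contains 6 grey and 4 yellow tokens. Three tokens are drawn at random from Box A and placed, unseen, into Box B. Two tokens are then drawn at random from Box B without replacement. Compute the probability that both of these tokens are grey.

Condition on how many of the transferred tokens are grey (from Box A: 7 grey of 10; then Box B has 13 total).
  0 grey: C(7,0)C(3,3)/C(10,3) = 1/120; then P = C(6,2)/C(13,2) = 5/26
  1 grey: C(7,1)C(3,2)/C(10,3) = 7/40; then P = C(7,2)/C(13,2) = 7/26
  2 grey: C(7,2)C(3,1)/C(10,3) = 21/40; then P = C(8,2)/C(13,2) = 14/39
  3 grey: C(7,3)C(3,0)/C(10,3) = 7/24; then P = C(9,2)/C(13,2) = 6/13
P(both grey) = 29/78 ≈ 0.3718.

29/78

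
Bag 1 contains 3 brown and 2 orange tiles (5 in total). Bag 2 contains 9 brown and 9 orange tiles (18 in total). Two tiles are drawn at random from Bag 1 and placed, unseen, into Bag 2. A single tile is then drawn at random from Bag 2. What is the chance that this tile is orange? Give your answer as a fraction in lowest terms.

49/100

Condition on how many of the transferred tiles are orange (from Bag 1: 2 orange of 5; then Bag 2 has 20 total).
  0 orange: C(2,0)C(3,2)/C(5,2) = 3/10; then P = 9/20
  1 orange: C(2,1)C(3,1)/C(5,2) = 3/5; then P = 10/20
  2 orange: C(2,2)C(3,0)/C(5,2) = 1/10; then P = 11/20
P(orange from Bag 2) = 49/100 ≈ 0.4900.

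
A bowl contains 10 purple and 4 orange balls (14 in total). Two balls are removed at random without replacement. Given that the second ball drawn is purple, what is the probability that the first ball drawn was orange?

4/13

P(first=orange and the second ball drawn is purple) = (4/14)·(10/13) = 20/91.
P(the second ball drawn is purple) = Σ over first color = 45/91 + 20/91 = 5/7.
By Bayes, P(first=orange | the second ball drawn is purple) = 20/91 / 5/7 = 4/13 ≈ 0.3077.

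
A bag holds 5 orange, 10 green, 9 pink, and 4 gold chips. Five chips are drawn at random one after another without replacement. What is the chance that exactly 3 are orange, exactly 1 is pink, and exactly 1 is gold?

Unordered draws without replacement: count favorable combinations over C(28,5).
Favorable = C(5,3) · C(10,0) · C(9,1) · C(4,1) = 360; total = C(28,5) = 98280.
P = 360/98280 = 1/273 ≈ 0.0037.

1/273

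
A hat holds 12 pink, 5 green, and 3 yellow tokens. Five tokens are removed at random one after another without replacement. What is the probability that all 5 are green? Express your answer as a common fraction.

Unordered draws without replacement: count favorable combinations over C(20,5).
Favorable = C(12,0) · C(5,5) · C(3,0) = 1; total = C(20,5) = 15504.
P = 1/15504 = 1/15504 ≈ 0.0001.

1/15504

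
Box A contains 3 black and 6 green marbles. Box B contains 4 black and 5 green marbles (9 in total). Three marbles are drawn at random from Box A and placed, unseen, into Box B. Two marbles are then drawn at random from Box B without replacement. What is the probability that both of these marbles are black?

41/264

Condition on how many of the transferred marbles are black (from Box A: 3 black of 9; then Box B has 12 total).
  0 black: C(3,0)C(6,3)/C(9,3) = 5/21; then P = C(4,2)/C(12,2) = 1/11
  1 black: C(3,1)C(6,2)/C(9,3) = 15/28; then P = C(5,2)/C(12,2) = 5/33
  2 black: C(3,2)C(6,1)/C(9,3) = 3/14; then P = C(6,2)/C(12,2) = 5/22
  3 black: C(3,3)C(6,0)/C(9,3) = 1/84; then P = C(7,2)/C(12,2) = 7/22
P(both black) = 41/264 ≈ 0.1553.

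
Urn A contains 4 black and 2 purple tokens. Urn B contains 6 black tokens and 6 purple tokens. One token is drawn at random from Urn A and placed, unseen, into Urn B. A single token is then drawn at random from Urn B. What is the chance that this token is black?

20/39

Condition on how many of the transferred tokens are black (from Urn A: 4 black of 6; then Urn B has 13 total).
  0 black: C(4,0)C(2,1)/C(6,1) = 1/3; then P = 6/13
  1 black: C(4,1)C(2,0)/C(6,1) = 2/3; then P = 7/13
P(black from Urn B) = 20/39 ≈ 0.5128.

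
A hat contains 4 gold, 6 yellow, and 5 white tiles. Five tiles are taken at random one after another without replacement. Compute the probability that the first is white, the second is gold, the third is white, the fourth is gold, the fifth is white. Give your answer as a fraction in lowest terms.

2/1001

Multiply the conditional probability of each draw in order, without replacement, so each draw removes one from its color and from the total.
P = (5/15) · (4/14) · (4/13) · (3/12) · (3/11) = 2/1001 ≈ 0.0020.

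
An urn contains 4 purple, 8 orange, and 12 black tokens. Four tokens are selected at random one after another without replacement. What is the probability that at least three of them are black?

95/322

Sum the hypergeometric tail for j = 3,…,4 black tokens.
Favorable = C(12,3)·C(12,1) + C(12,4)·C(12,0) = 3135; total = C(24,4) = 10626.
P = 3135/10626 = 95/322 ≈ 0.2950.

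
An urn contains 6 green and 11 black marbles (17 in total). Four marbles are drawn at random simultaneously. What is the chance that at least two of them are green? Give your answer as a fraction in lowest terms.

53/119

Sum the hypergeometric tail for j = 2,…,4 green marbles.
Favorable = C(6,2)·C(11,2) + C(6,3)·C(11,1) + C(6,4)·C(11,0) = 1060; total = C(17,4) = 2380.
P = 1060/2380 = 53/119 ≈ 0.4454.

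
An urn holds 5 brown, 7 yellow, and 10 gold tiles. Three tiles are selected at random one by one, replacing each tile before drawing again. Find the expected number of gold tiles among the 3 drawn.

15/11

By linearity of expectation, E[X] = Σ P(draw i is gold); each independent draw has P(gold) = 10/22.
E[X] = 3 · 10/22 = 15/11 ≈ 1.3636.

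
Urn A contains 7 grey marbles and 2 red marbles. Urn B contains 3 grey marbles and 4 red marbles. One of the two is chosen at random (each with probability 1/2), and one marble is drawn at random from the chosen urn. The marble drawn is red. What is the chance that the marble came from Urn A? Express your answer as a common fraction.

7/25

P(red | Urn A) = 2/9; P(red | Urn B) = 4/7.
P(red) = 1/2·2/9 + 1/2·4/7 = 25/63.
By Bayes' rule, P(Urn A | red) = 1/9 / 25/63 = 7/25 ≈ 0.2800.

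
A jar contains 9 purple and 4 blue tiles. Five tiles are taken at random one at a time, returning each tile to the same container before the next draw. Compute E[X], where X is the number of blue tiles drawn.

By linearity of expectation, E[X] = Σ P(draw i is blue); each independent draw has P(blue) = 4/13.
E[X] = 5 · 4/13 = 20/13 ≈ 1.5385.

20/13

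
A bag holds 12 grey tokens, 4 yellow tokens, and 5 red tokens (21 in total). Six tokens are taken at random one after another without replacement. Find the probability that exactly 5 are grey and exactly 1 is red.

165/2261

Unordered draws without replacement: count favorable combinations over C(21,6).
Favorable = C(12,5) · C(4,0) · C(5,1) = 3960; total = C(21,6) = 54264.
P = 3960/54264 = 165/2261 ≈ 0.0730.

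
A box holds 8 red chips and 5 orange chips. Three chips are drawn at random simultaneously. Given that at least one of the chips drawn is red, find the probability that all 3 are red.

14/69

P(all 3 red) = C(8,3)/C(13,3) = 28/143; P(at least one red) = 1 − C(5,3)/C(13,3) = 138/143.
Since 'all 3 red' ⊆ 'at least one red', P(all 3 | at least one) = 28/143 / 138/143 = 14/69 ≈ 0.2029.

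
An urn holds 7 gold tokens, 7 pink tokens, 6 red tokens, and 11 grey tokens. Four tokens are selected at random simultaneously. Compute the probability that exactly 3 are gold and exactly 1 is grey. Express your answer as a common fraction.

Unordered draws without replacement: count favorable combinations over C(31,4).
Favorable = C(7,3) · C(7,0) · C(6,0) · C(11,1) = 385; total = C(31,4) = 31465.
P = 385/31465 = 11/899 ≈ 0.0122.

11/899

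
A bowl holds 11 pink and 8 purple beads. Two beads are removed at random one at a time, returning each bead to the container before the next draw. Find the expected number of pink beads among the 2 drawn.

22/19

By linearity of expectation, E[X] = Σ P(draw i is pink); each independent draw has P(pink) = 11/19.
E[X] = 2 · 11/19 = 22/19 ≈ 1.1579.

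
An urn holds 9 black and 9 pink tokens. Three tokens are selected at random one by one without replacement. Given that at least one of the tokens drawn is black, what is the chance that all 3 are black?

P(all 3 black) = C(9,3)/C(18,3) = 7/68; P(at least one black) = 1 − C(9,3)/C(18,3) = 61/68.
Since 'all 3 black' ⊆ 'at least one black', P(all 3 | at least one) = 7/68 / 61/68 = 7/61 ≈ 0.1148.

7/61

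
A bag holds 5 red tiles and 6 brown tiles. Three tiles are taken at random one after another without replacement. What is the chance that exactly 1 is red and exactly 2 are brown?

5/11

Unordered draws without replacement: count favorable combinations over C(11,3).
Favorable = C(5,1) · C(6,2) = 75; total = C(11,3) = 165.
P = 75/165 = 5/11 ≈ 0.4545.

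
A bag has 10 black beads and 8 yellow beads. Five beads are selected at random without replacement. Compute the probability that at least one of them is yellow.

Use the complement: P(at least one yellow) = 1 − P(no yellow).
P(none) = C(10,5)/C(18,5) = 252/8568.
So P = 1 − 252/8568 = 33/34 ≈ 0.9706.

33/34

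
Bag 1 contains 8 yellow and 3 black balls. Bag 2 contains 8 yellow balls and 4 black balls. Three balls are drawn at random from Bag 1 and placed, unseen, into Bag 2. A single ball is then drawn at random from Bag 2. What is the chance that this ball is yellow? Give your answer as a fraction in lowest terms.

Condition on how many of the transferred balls are yellow (from Bag 1: 8 yellow of 11; then Bag 2 has 15 total).
  0 yellow: C(8,0)C(3,3)/C(11,3) = 1/165; then P = 8/15
  1 yellow: C(8,1)C(3,2)/C(11,3) = 8/55; then P = 9/15
  2 yellow: C(8,2)C(3,1)/C(11,3) = 28/55; then P = 10/15
  3 yellow: C(8,3)C(3,0)/C(11,3) = 56/165; then P = 11/15
P(yellow from Bag 2) = 112/165 ≈ 0.6788.

112/165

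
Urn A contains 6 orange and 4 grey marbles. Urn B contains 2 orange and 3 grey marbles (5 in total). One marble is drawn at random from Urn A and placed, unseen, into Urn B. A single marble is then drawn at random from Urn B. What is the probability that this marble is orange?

Condition on how many of the transferred marbles are orange (from Urn A: 6 orange of 10; then Urn B has 6 total).
  0 orange: C(6,0)C(4,1)/C(10,1) = 2/5; then P = 2/6
  1 orange: C(6,1)C(4,0)/C(10,1) = 3/5; then P = 3/6
P(orange from Urn B) = 13/30 ≈ 0.4333.

13/30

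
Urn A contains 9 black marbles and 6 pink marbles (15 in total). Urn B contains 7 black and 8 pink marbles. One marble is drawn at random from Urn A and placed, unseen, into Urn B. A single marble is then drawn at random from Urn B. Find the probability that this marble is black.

Condition on how many of the transferred marbles are black (from Urn A: 9 black of 15; then Urn B has 16 total).
  0 black: C(9,0)C(6,1)/C(15,1) = 2/5; then P = 7/16
  1 black: C(9,1)C(6,0)/C(15,1) = 3/5; then P = 8/16
P(black from Urn B) = 19/40 ≈ 0.4750.

19/40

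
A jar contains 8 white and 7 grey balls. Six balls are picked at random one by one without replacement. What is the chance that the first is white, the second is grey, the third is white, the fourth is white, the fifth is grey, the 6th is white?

14/715

Multiply the conditional probability of each draw in order, without replacement, so each draw removes one from its color and from the total.
P = (8/15) · (7/14) · (7/13) · (6/12) · (6/11) · (5/10) = 14/715 ≈ 0.0196.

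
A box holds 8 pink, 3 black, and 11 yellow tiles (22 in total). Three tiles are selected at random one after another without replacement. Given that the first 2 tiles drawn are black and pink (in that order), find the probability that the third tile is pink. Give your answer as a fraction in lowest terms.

After removing 1 pink, 1 black, the box has 7 pink out of 20 remaining.
P(third is pink | given) = 7/20 ≈ 0.3500.

7/20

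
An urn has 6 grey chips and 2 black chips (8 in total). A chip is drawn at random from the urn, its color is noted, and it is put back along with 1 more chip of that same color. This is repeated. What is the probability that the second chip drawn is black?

Condition on the first draw. If first is black (prob 2/8), second-black has prob (3)/(9); if not (prob 6/8), it has prob 2/(9).
P = (2/8)·(3/9) + (6/8)·(2/9) = 1/4 ≈ 0.2500.

1/4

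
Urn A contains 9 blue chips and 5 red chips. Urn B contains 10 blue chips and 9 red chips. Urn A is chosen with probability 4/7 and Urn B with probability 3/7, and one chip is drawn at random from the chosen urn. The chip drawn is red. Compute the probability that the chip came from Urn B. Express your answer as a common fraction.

P(red | Urn A) = 5/14; P(red | Urn B) = 9/19.
P(red) = 4/7·5/14 + 3/7·9/19 = 379/931.
By Bayes' rule, P(Urn B | red) = 27/133 / 379/931 = 189/379 ≈ 0.4987.

189/379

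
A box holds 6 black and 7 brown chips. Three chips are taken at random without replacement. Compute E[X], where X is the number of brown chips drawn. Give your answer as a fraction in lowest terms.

21/13

By linearity of expectation, E[X] = Σ P(draw i is brown); by symmetry each draw (even without replacement) has P(brown) = 7/13.
E[X] = 3 · 7/13 = 21/13 ≈ 1.6154.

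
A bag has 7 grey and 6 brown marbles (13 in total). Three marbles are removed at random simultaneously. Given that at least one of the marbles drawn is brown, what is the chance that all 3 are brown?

P(all 3 brown) = C(6,3)/C(13,3) = 10/143; P(at least one brown) = 1 − C(7,3)/C(13,3) = 251/286.
Since 'all 3 brown' ⊆ 'at least one brown', P(all 3 | at least one) = 10/143 / 251/286 = 20/251 ≈ 0.0797.

20/251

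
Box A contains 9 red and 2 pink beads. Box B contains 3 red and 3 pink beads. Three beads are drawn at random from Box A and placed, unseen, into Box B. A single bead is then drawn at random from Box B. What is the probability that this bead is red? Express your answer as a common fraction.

Condition on how many of the transferred beads are red (from Box A: 9 red of 11; then Box B has 9 total).
  1 red: C(9,1)C(2,2)/C(11,3) = 3/55; then P = 4/9
  2 red: C(9,2)C(2,1)/C(11,3) = 24/55; then P = 5/9
  3 red: C(9,3)C(2,0)/C(11,3) = 28/55; then P = 6/9
P(red from Box B) = 20/33 ≈ 0.6061.

20/33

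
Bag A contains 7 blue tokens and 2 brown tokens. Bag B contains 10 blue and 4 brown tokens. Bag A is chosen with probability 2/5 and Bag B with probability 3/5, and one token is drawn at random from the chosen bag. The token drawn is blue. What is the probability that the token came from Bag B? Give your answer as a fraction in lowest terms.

P(blue | Bag A) = 7/9; P(blue | Bag B) = 5/7.
P(blue) = 2/5·7/9 + 3/5·5/7 = 233/315.
By Bayes' rule, P(Bag B | blue) = 3/7 / 233/315 = 135/233 ≈ 0.5794.

135/233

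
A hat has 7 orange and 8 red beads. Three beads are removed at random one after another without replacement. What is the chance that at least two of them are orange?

Sum the hypergeometric tail for j = 2,…,3 orange beads.
Favorable = C(7,2)·C(8,1) + C(7,3)·C(8,0) = 203; total = C(15,3) = 455.
P = 203/455 = 29/65 ≈ 0.4462.

29/65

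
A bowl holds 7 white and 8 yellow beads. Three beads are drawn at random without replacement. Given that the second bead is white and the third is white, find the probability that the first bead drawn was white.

P(first=white and the second bead is white and the third is white) = (7/15)·(6/14)·(5/13) = 1/13.
P(E) = Σ over first color = 1/13 + 8/65 = 1/5.
By Bayes, P(first=white | E) = 1/13 / 1/5 = 5/13 ≈ 0.3846.

5/13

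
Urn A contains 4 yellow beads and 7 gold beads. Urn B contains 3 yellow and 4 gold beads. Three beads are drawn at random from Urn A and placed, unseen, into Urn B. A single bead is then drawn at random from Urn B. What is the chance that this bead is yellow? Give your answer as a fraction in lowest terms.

Condition on how many of the transferred beads are yellow (from Urn A: 4 yellow of 11; then Urn B has 10 total).
  0 yellow: C(4,0)C(7,3)/C(11,3) = 7/33; then P = 3/10
  1 yellow: C(4,1)C(7,2)/C(11,3) = 28/55; then P = 4/10
  2 yellow: C(4,2)C(7,1)/C(11,3) = 14/55; then P = 5/10
  3 yellow: C(4,3)C(7,0)/C(11,3) = 4/165; then P = 6/10
P(yellow from Urn B) = 9/22 ≈ 0.4091.

9/22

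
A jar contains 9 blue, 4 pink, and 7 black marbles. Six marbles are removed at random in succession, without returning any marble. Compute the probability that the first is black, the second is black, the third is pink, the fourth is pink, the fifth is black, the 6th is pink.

7/38760

Multiply the conditional probability of each draw in order, without replacement, so each draw removes one from its color and from the total.
P = (7/20) · (6/19) · (4/18) · (3/17) · (5/16) · (2/15) = 7/38760 ≈ 0.0002.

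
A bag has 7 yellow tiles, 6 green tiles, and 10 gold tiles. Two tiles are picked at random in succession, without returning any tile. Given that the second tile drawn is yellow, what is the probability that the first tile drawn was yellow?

P(first=yellow and the second tile drawn is yellow) = (7/23)·(6/22) = 21/253.
P(the second tile drawn is yellow) = Σ over first color = 21/253 + 21/253 + 35/253 = 7/23.
By Bayes, P(first=yellow | the second tile drawn is yellow) = 21/253 / 7/23 = 3/11 ≈ 0.2727.

3/11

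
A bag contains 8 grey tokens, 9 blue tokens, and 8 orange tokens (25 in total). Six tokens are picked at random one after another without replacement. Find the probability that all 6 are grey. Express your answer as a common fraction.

Unordered draws without replacement: count favorable combinations over C(25,6).
Favorable = C(8,6) · C(9,0) · C(8,0) = 28; total = C(25,6) = 177100.
P = 28/177100 = 1/6325 ≈ 0.0002.

1/6325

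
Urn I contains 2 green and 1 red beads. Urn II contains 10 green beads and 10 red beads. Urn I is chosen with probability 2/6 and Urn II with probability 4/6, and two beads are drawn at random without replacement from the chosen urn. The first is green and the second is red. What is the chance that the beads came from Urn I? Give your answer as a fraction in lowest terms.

19/49

P(E | Urn I) = 1/3; P(E | Urn II) = 5/19.
P(E) = 1/3·1/3 + 2/3·5/19 = 49/171.
By Bayes' rule, P(Urn I | E) = 1/9 / 49/171 = 19/49 ≈ 0.3878.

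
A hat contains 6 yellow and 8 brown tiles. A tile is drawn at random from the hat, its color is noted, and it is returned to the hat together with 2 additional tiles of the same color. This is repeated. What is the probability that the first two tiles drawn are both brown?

5/14

After a brown draw the hat holds 10 brown out of 16.
P = (8/14)·(10/16) = 5/14 ≈ 0.3571.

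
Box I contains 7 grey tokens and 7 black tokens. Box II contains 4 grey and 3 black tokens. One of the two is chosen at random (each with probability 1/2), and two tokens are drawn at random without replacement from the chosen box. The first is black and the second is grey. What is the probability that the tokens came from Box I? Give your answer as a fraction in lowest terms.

P(E | Box I) = 7/26; P(E | Box II) = 2/7.
P(E) = 1/2·7/26 + 1/2·2/7 = 101/364.
By Bayes' rule, P(Box I | E) = 7/52 / 101/364 = 49/101 ≈ 0.4851.

49/101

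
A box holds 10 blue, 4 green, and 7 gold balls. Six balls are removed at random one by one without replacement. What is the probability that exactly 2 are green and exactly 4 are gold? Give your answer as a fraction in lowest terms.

5/1292

Unordered draws without replacement: count favorable combinations over C(21,6).
Favorable = C(10,0) · C(4,2) · C(7,4) = 210; total = C(21,6) = 54264.
P = 210/54264 = 5/1292 ≈ 0.0039.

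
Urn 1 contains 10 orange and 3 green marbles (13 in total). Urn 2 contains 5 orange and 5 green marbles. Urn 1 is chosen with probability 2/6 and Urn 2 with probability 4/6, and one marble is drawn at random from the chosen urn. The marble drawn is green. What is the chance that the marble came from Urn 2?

P(green | Urn 1) = 3/13; P(green | Urn 2) = 1/2.
P(green) = 1/3·3/13 + 2/3·1/2 = 16/39.
By Bayes' rule, P(Urn 2 | green) = 1/3 / 16/39 = 13/16 ≈ 0.8125.

13/16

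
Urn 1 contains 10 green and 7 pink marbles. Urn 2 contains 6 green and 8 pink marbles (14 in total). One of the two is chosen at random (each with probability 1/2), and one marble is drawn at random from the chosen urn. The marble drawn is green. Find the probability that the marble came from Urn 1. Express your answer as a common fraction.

P(green | Urn 1) = 10/17; P(green | Urn 2) = 3/7.
P(green) = 1/2·10/17 + 1/2·3/7 = 121/238.
By Bayes' rule, P(Urn 1 | green) = 5/17 / 121/238 = 70/121 ≈ 0.5785.

70/121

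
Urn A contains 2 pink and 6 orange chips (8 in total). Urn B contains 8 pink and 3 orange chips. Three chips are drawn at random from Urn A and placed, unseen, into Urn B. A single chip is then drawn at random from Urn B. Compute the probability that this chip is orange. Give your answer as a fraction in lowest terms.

3/8

Condition on how many of the transferred chips are orange (from Urn A: 6 orange of 8; then Urn B has 14 total).
  1 orange: C(6,1)C(2,2)/C(8,3) = 3/28; then P = 4/14
  2 orange: C(6,2)C(2,1)/C(8,3) = 15/28; then P = 5/14
  3 orange: C(6,3)C(2,0)/C(8,3) = 5/14; then P = 6/14
P(orange from Urn B) = 3/8 ≈ 0.3750.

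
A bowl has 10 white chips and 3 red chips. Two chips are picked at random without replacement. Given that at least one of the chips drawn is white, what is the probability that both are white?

P(both white) = C(10,2)/C(13,2) = 15/26; P(at least one white) = 1 − C(3,2)/C(13,2) = 25/26.
Since 'both white' ⊆ 'at least one white', P(both | at least one) = 15/26 / 25/26 = 3/5 ≈ 0.6000.

3/5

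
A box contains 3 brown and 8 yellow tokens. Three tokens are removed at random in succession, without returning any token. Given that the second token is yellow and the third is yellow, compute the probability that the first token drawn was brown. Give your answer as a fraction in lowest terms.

P(first=brown and the second token is yellow and the third is yellow) = (3/11)·(8/10)·(7/9) = 28/165.
P(E) = Σ over first color = 28/165 + 56/165 = 28/55.
By Bayes, P(first=brown | E) = 28/165 / 28/55 = 1/3 ≈ 0.3333.

1/3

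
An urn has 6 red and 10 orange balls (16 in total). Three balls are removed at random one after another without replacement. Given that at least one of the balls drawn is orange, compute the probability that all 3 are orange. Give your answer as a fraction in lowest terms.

P(all 3 orange) = C(10,3)/C(16,3) = 3/14; P(at least one orange) = 1 − C(6,3)/C(16,3) = 27/28.
Since 'all 3 orange' ⊆ 'at least one orange', P(all 3 | at least one) = 3/14 / 27/28 = 2/9 ≈ 0.2222.

2/9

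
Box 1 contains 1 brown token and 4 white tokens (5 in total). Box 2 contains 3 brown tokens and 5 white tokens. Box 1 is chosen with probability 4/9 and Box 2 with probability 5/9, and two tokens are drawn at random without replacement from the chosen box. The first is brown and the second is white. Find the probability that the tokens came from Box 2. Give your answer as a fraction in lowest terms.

375/599

P(E | Box 1) = 1/5; P(E | Box 2) = 15/56.
P(E) = 4/9·1/5 + 5/9·15/56 = 599/2520.
By Bayes' rule, P(Box 2 | E) = 25/168 / 599/2520 = 375/599 ≈ 0.6260.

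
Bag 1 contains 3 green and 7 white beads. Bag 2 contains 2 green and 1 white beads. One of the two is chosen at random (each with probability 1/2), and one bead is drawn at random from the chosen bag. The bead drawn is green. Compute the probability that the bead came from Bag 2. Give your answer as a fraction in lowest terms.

P(green | Bag 1) = 3/10; P(green | Bag 2) = 2/3.
P(green) = 1/2·3/10 + 1/2·2/3 = 29/60.
By Bayes' rule, P(Bag 2 | green) = 1/3 / 29/60 = 20/29 ≈ 0.6897.

20/29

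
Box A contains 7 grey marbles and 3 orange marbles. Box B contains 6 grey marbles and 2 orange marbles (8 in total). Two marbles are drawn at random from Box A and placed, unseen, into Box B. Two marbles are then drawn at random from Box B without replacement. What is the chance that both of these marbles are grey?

Condition on how many of the transferred marbles are grey (from Box A: 7 grey of 10; then Box B has 10 total).
  0 grey: C(7,0)C(3,2)/C(10,2) = 1/15; then P = C(6,2)/C(10,2) = 1/3
  1 grey: C(7,1)C(3,1)/C(10,2) = 7/15; then P = C(7,2)/C(10,2) = 7/15
  2 grey: C(7,2)C(3,0)/C(10,2) = 7/15; then P = C(8,2)/C(10,2) = 28/45
P(both grey) = 358/675 ≈ 0.5304.

358/675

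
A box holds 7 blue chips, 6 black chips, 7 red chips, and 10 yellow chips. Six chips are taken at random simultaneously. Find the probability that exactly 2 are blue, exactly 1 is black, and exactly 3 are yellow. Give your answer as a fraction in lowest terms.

Unordered draws without replacement: count favorable combinations over C(30,6).
Favorable = C(7,2) · C(6,1) · C(7,0) · C(10,3) = 15120; total = C(30,6) = 593775.
P = 15120/593775 = 48/1885 ≈ 0.0255.

48/1885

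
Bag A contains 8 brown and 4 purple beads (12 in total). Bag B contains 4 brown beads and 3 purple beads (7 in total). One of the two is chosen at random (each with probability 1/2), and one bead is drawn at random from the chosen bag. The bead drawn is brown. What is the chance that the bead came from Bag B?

P(brown | Bag A) = 2/3; P(brown | Bag B) = 4/7.
P(brown) = 1/2·2/3 + 1/2·4/7 = 13/21.
By Bayes' rule, P(Bag B | brown) = 2/7 / 13/21 = 6/13 ≈ 0.4615.

6/13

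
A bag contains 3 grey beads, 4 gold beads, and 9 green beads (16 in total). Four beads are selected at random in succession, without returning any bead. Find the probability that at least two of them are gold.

89/364

Sum the hypergeometric tail for j = 2,…,4 gold beads.
Favorable = C(4,2)·C(12,2) + C(4,3)·C(12,1) + C(4,4)·C(12,0) = 445; total = C(16,4) = 1820.
P = 445/1820 = 89/364 ≈ 0.2445.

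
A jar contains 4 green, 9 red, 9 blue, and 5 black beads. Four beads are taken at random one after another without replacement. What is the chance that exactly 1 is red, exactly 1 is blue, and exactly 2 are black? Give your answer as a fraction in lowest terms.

3/65

Unordered draws without replacement: count favorable combinations over C(27,4).
Favorable = C(4,0) · C(9,1) · C(9,1) · C(5,2) = 810; total = C(27,4) = 17550.
P = 810/17550 = 3/65 ≈ 0.0462.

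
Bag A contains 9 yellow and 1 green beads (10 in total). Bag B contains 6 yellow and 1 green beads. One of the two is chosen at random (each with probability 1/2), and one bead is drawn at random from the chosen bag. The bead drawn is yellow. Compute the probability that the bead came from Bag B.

20/41

P(yellow | Bag A) = 9/10; P(yellow | Bag B) = 6/7.
P(yellow) = 1/2·9/10 + 1/2·6/7 = 123/140.
By Bayes' rule, P(Bag B | yellow) = 3/7 / 123/140 = 20/41 ≈ 0.4878.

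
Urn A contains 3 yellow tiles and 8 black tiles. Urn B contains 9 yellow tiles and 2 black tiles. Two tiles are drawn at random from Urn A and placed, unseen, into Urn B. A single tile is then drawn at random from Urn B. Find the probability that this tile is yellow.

105/143

Condition on how many of the transferred tiles are yellow (from Urn A: 3 yellow of 11; then Urn B has 13 total).
  0 yellow: C(3,0)C(8,2)/C(11,2) = 28/55; then P = 9/13
  1 yellow: C(3,1)C(8,1)/C(11,2) = 24/55; then P = 10/13
  2 yellow: C(3,2)C(8,0)/C(11,2) = 3/55; then P = 11/13
P(yellow from Urn B) = 105/143 ≈ 0.7343.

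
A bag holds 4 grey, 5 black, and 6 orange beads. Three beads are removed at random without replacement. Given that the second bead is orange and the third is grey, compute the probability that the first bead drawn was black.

5/13

P(first=black and the second bead is orange and the third is grey) = (5/15)·(6/14)·(4/13) = 4/91.
P(E) = Σ over first color = 12/455 + 4/91 + 4/91 = 4/35.
By Bayes, P(first=black | E) = 4/91 / 4/35 = 5/13 ≈ 0.3846.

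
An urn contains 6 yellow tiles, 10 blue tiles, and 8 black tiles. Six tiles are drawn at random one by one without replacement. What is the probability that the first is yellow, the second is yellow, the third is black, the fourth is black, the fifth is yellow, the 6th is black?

2/4807

Multiply the conditional probability of each draw in order, without replacement, so each draw removes one from its color and from the total.
P = (6/24) · (5/23) · (8/22) · (7/21) · (4/20) · (6/19) = 2/4807 ≈ 0.0004.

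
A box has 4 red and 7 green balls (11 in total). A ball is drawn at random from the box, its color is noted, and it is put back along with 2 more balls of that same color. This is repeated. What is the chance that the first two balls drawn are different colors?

56/143

Either red then green, or green then red; after the first draw the total is 13.
P = (4/11)·(7/13) + (7/11)·(4/13) = 56/143 ≈ 0.3916.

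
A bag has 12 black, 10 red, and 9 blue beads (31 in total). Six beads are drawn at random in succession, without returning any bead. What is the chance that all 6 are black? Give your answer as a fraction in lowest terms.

44/35061

Unordered draws without replacement: count favorable combinations over C(31,6).
Favorable = C(12,6) · C(10,0) · C(9,0) = 924; total = C(31,6) = 736281.
P = 924/736281 = 44/35061 ≈ 0.0013.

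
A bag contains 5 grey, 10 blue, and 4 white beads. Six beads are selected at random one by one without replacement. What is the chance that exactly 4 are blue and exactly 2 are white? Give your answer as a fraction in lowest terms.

Unordered draws without replacement: count favorable combinations over C(19,6).
Favorable = C(5,0) · C(10,4) · C(4,2) = 1260; total = C(19,6) = 27132.
P = 1260/27132 = 15/323 ≈ 0.0464.

15/323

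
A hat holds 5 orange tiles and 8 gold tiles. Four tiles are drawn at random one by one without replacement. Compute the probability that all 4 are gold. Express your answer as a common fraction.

14/143

Multiply the conditional probability of each draw in order, without replacement, so each draw removes one from its color and from the total.
P = (8/13) · (7/12) · (6/11) · (5/10) = 14/143 ≈ 0.0979.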